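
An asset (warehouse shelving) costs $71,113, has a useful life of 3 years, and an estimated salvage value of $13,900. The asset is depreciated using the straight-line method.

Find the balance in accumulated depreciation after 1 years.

Depreciable base = $71,113 − $13,900 = $57,213.
Annual expense = $57,213 / 3 = $19,071.
End of year 1: book value $52,042.
Accumulated through year 1 = $71,113 − $52,042 = $19,071.

$19,071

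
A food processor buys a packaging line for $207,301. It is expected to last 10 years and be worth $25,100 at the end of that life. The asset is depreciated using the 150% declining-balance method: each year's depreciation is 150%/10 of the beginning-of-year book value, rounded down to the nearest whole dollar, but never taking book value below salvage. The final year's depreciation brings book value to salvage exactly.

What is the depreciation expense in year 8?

$9,968

Depreciable base = $207,301 − $25,100 = $182,201.
Year 1: ⌊$207,301 × 150%/10⌋ = $31,095. Book value $176,206.
Year 2: ⌊$176,206 × 150%/10⌋ = $26,430. Book value $149,776.
Year 3: ⌊$149,776 × 150%/10⌋ = $22,466. Book value $127,310.
Year 4: ⌊$127,310 × 150%/10⌋ = $19,096. Book value $108,214.
Year 5: ⌊$108,214 × 150%/10⌋ = $16,232. Book value $91,982.
Year 6: ⌊$91,982 × 150%/10⌋ = $13,797. Book value $78,185.
Year 7: ⌊$78,185 × 150%/10⌋ = $11,727. Book value $66,458.
Year 8: ⌊$66,458 × 150%/10⌋ = $9,968. Book value $56,490.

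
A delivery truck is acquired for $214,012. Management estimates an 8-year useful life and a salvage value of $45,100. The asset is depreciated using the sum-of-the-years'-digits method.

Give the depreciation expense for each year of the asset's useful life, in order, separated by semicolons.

$37,536; $32,844; $28,152; $23,460; $18,768; $14,076; $9,384; $4,692

Depreciable base = $214,012 − $45,100 = $168,912.
Sum of the years' digits = 8+7+6+5+4+3+2+1 = 36.
Year 1: $168,912 × 8/36 = $37,536. Book value $176,476.
Year 2: $168,912 × 7/36 = $32,844. Book value $143,632.
Year 3: $168,912 × 6/36 = $28,152. Book value $115,480.
Year 4: $168,912 × 5/36 = $23,460. Book value $92,020.
Year 5: $168,912 × 4/36 = $18,768. Book value $73,252.
Year 6: $168,912 × 3/36 = $14,076. Book value $59,176.
Year 7: $168,912 × 2/36 = $9,384. Book value $49,792.
Year 8: $168,912 × 1/36 = $4,692. Book value $45,100.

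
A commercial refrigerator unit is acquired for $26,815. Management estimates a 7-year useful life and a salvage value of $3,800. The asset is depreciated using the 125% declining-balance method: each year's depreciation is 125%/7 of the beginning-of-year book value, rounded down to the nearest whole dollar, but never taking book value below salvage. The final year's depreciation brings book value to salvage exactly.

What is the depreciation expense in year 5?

$2,180

Depreciable base = $26,815 − $3,800 = $23,015.
Year 1: ⌊$26,815 × 125%/7⌋ = $4,788. Book value $22,027.
Year 2: ⌊$22,027 × 125%/7⌋ = $3,933. Book value $18,094.
Year 3: ⌊$18,094 × 125%/7⌋ = $3,231. Book value $14,863.
Year 4: ⌊$14,863 × 125%/7⌋ = $2,654. Book value $12,209.
Year 5: ⌊$12,209 × 125%/7⌋ = $2,180. Book value $10,029.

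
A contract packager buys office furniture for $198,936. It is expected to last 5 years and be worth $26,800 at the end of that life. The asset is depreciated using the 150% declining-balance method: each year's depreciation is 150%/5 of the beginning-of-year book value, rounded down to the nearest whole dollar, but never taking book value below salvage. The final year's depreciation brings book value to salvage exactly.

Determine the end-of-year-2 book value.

Depreciable base = $198,936 − $26,800 = $172,136.
Year 1: ⌊$198,936 × 150%/5⌋ = $59,680. Book value $139,256.
Year 2: ⌊$139,256 × 150%/5⌋ = $41,776. Book value $97,480.

$97,480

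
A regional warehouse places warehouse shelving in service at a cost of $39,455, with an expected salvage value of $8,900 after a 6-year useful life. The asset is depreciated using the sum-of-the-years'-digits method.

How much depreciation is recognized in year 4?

Depreciable base = $39,455 − $8,900 = $30,555.
Sum of the years' digits = 6+5+4+3+2+1 = 21.
Year 1: $30,555 × 6/21 = $8,730. Book value $30,725.
Year 2: $30,555 × 5/21 = $7,275. Book value $23,450.
Year 3: $30,555 × 4/21 = $5,820. Book value $17,630.
Year 4: $30,555 × 3/21 = $4,365. Book value $13,265.

$4,365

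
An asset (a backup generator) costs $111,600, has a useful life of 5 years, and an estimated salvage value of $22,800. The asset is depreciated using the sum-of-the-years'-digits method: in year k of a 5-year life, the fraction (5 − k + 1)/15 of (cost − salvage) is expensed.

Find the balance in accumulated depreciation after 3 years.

$71,040

Depreciable base = $111,600 − $22,800 = $88,800.
Sum of the years' digits = 5+4+3+2+1 = 15.
Year 1: $88,800 × 5/15 = $29,600. Book value $82,000.
Year 2: $88,800 × 4/15 = $23,680. Book value $58,320.
Year 3: $88,800 × 3/15 = $17,760. Book value $40,560.
Accumulated through year 3 = $111,600 − $40,560 = $71,040.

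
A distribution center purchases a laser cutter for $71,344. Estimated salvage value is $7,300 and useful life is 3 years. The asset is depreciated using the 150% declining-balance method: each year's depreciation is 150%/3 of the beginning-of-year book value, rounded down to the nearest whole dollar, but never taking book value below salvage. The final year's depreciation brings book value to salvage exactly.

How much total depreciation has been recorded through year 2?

Depreciable base = $71,344 − $7,300 = $64,044.
Year 1: ⌊$71,344 × 150%/3⌋ = $35,672. Book value $35,672.
Year 2: ⌊$35,672 × 150%/3⌋ = $17,836. Book value $17,836.
Accumulated through year 2 = $71,344 − $17,836 = $53,508.

$53,508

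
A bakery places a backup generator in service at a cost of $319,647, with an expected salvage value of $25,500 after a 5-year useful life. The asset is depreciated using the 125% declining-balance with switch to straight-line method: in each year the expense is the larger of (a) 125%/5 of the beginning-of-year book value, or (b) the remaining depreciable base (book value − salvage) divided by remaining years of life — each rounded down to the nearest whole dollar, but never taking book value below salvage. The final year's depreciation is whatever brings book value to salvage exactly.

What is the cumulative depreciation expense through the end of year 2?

Depreciable base = $319,647 − $25,500 = $294,147.
Year 1: DB = ⌊$319,647 × 125%/5⌋ = $79,911; SL = ⌊$294,147/5⌋ = $58,829 → take DB $79,911. Book value $239,736.
Year 2: DB = ⌊$239,736 × 125%/5⌋ = $59,934; SL = ⌊$214,236/4⌋ = $53,559 → take DB $59,934. Book value $179,802.
Accumulated through year 2 = $319,647 − $179,802 = $139,845.

$139,845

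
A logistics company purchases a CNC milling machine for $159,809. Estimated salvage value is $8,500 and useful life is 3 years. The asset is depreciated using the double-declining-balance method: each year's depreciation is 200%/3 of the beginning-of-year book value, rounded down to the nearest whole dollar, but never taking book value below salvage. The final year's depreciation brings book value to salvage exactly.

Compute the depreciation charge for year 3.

$9,257

Depreciable base = $159,809 − $8,500 = $151,309.
Year 1: ⌊$159,809 × 200%/3⌋ = $106,539. Book value $53,270.
Year 2: ⌊$53,270 × 200%/3⌋ = $35,513. Book value $17,757.
Year 3 (final): $17,757 − $8,500 = $9,257. Book value $8,500.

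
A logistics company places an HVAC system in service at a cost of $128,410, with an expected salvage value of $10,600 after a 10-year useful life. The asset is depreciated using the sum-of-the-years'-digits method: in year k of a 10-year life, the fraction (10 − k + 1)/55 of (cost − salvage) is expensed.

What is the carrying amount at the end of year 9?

$12,742

Depreciable base = $128,410 − $10,600 = $117,810.
Sum of the years' digits = 10+9+8+7+6+5+4+3+2+1 = 55.
Year 1: $117,810 × 10/55 = $21,420. Book value $106,990.
Year 2: $117,810 × 9/55 = $19,278. Book value $87,712.
Year 3: $117,810 × 8/55 = $17,136. Book value $70,576.
Year 4: $117,810 × 7/55 = $14,994. Book value $55,582.
Year 5: $117,810 × 6/55 = $12,852. Book value $42,730.
Year 6: $117,810 × 5/55 = $10,710. Book value $32,020.
Year 7: $117,810 × 4/55 = $8,568. Book value $23,452.
Year 8: $117,810 × 3/55 = $6,426. Book value $17,026.
Year 9: $117,810 × 2/55 = $4,284. Book value $12,742.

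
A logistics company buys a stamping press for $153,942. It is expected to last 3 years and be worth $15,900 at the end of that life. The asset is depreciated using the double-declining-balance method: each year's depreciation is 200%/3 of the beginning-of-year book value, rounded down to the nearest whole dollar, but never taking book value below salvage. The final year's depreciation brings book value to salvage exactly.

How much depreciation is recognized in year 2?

Depreciable base = $153,942 − $15,900 = $138,042.
Year 1: ⌊$153,942 × 200%/3⌋ = $102,628. Book value $51,314.
Year 2: ⌊$51,314 × 200%/3⌋ = $34,209. Book value $17,105.

$34,209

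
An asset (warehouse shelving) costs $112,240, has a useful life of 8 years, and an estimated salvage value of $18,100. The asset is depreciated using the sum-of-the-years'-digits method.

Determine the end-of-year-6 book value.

Depreciable base = $112,240 − $18,100 = $94,140.
Sum of the years' digits = 8+7+6+5+4+3+2+1 = 36.
Year 1: $94,140 × 8/36 = $20,920. Book value $91,320.
Year 2: $94,140 × 7/36 = $18,305. Book value $73,015.
Year 3: $94,140 × 6/36 = $15,690. Book value $57,325.
Year 4: $94,140 × 5/36 = $13,075. Book value $44,250.
Year 5: $94,140 × 4/36 = $10,460. Book value $33,790.
Year 6: $94,140 × 3/36 = $7,845. Book value $25,945.

$25,945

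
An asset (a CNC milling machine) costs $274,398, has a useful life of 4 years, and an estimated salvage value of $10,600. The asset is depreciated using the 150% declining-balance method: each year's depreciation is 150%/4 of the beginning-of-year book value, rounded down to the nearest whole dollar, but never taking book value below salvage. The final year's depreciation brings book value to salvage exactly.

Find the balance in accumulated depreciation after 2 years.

Depreciable base = $274,398 − $10,600 = $263,798.
Year 1: ⌊$274,398 × 150%/4⌋ = $102,899. Book value $171,499.
Year 2: ⌊$171,499 × 150%/4⌋ = $64,312. Book value $107,187.
Accumulated through year 2 = $274,398 − $107,187 = $167,211.

$167,211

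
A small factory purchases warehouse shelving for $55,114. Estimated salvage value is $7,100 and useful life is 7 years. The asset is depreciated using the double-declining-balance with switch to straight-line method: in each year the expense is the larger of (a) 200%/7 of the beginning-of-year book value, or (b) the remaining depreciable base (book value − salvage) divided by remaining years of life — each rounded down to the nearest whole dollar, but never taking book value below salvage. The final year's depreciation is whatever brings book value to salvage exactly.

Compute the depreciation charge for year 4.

$5,738

Depreciable base = $55,114 − $7,100 = $48,014.
Year 1: DB = ⌊$55,114 × 200%/7⌋ = $15,746; SL = ⌊$48,014/7⌋ = $6,859 → take DB $15,746. Book value $39,368.
Year 2: DB = ⌊$39,368 × 200%/7⌋ = $11,248; SL = ⌊$32,268/6⌋ = $5,378 → take DB $11,248. Book value $28,120.
Year 3: DB = ⌊$28,120 × 200%/7⌋ = $8,034; SL = ⌊$21,020/5⌋ = $4,204 → take DB $8,034. Book value $20,086.
Year 4: DB = ⌊$20,086 × 200%/7⌋ = $5,738; SL = ⌊$12,986/4⌋ = $3,246 → take DB $5,738. Book value $14,348.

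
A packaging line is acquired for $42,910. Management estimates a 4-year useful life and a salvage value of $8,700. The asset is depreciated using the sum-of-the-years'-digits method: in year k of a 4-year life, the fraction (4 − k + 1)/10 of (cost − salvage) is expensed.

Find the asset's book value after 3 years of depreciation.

$12,121

Depreciable base = $42,910 − $8,700 = $34,210.
Sum of the years' digits = 4+3+2+1 = 10.
Year 1: $34,210 × 4/10 = $13,684. Book value $29,226.
Year 2: $34,210 × 3/10 = $10,263. Book value $18,963.
Year 3: $34,210 × 2/10 = $6,842. Book value $12,121.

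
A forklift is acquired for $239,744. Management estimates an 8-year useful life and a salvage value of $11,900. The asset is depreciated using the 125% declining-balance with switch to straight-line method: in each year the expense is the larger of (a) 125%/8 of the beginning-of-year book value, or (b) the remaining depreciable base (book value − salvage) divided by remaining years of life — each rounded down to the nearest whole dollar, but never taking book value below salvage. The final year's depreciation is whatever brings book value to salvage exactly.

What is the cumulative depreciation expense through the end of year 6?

Depreciable base = $239,744 − $11,900 = $227,844.
Year 1: DB = ⌊$239,744 × 125%/8⌋ = $37,460; SL = ⌊$227,844/8⌋ = $28,480 → take DB $37,460. Book value $202,284.
Year 2: DB = ⌊$202,284 × 125%/8⌋ = $31,606; SL = ⌊$190,384/7⌋ = $27,197 → take DB $31,606. Book value $170,678.
Year 3: DB = ⌊$170,678 × 125%/8⌋ = $26,668; SL = ⌊$158,778/6⌋ = $26,463 → take DB $26,668. Book value $144,010.
Year 4: DB = ⌊$144,010 × 125%/8⌋ = $22,501; SL = ⌊$132,110/5⌋ = $26,422 → take SL $26,422. Book value $117,588.
Year 5: DB = ⌊$117,588 × 125%/8⌋ = $18,373; SL = ⌊$105,688/4⌋ = $26,422 → take SL $26,422. Book value $91,166.
Year 6: DB = ⌊$91,166 × 125%/8⌋ = $14,244; SL = ⌊$79,266/3⌋ = $26,422 → take SL $26,422. Book value $64,744.
Accumulated through year 6 = $239,744 − $64,744 = $175,000.

$175,000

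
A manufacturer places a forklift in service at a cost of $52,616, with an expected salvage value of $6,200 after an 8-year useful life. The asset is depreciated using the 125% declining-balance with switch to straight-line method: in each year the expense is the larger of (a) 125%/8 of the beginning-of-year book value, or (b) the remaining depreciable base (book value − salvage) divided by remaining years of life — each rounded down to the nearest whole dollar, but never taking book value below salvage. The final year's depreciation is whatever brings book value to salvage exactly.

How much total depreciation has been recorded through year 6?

Depreciable base = $52,616 − $6,200 = $46,416.
Year 1: DB = ⌊$52,616 × 125%/8⌋ = $8,221; SL = ⌊$46,416/8⌋ = $5,802 → take DB $8,221. Book value $44,395.
Year 2: DB = ⌊$44,395 × 125%/8⌋ = $6,936; SL = ⌊$38,195/7⌋ = $5,456 → take DB $6,936. Book value $37,459.
Year 3: DB = ⌊$37,459 × 125%/8⌋ = $5,852; SL = ⌊$31,259/6⌋ = $5,209 → take DB $5,852. Book value $31,607.
Year 4: DB = ⌊$31,607 × 125%/8⌋ = $4,938; SL = ⌊$25,407/5⌋ = $5,081 → take SL $5,081. Book value $26,526.
Year 5: DB = ⌊$26,526 × 125%/8⌋ = $4,144; SL = ⌊$20,326/4⌋ = $5,081 → take SL $5,081. Book value $21,445.
Year 6: DB = ⌊$21,445 × 125%/8⌋ = $3,350; SL = ⌊$15,245/3⌋ = $5,081 → take SL $5,081. Book value $16,364.
Accumulated through year 6 = $52,616 − $16,364 = $36,252.

$36,252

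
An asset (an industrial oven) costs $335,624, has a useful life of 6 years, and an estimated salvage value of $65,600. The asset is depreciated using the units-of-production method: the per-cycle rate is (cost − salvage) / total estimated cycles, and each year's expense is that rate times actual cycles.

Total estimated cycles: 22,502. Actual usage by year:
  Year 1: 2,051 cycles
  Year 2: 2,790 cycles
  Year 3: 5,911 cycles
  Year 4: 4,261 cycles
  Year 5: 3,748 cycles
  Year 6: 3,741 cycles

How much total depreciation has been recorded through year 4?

Depreciable base = $335,624 − $65,600 = $270,024.
Rate = $270,024 / 22,502 cycles = $12 per cycle.
Year 1: 2,051 × $12 = $24,612. Book value $311,012.
Year 2: 2,790 × $12 = $33,480. Book value $277,532.
Year 3: 5,911 × $12 = $70,932. Book value $206,600.
Year 4: 4,261 × $12 = $51,132. Book value $155,468.
Accumulated through year 4 = $335,624 − $155,468 = $180,156.

$180,156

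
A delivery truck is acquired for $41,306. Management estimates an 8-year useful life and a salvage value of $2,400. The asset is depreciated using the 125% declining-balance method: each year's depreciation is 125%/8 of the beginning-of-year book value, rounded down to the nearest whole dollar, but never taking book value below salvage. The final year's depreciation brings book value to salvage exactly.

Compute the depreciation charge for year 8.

$10,177

Depreciable base = $41,306 − $2,400 = $38,906.
Year 1: ⌊$41,306 × 125%/8⌋ = $6,454. Book value $34,852.
Year 2: ⌊$34,852 × 125%/8⌋ = $5,445. Book value $29,407.
Year 3: ⌊$29,407 × 125%/8⌋ = $4,594. Book value $24,813.
Year 4: ⌊$24,813 × 125%/8⌋ = $3,877. Book value $20,936.
Year 5: ⌊$20,936 × 125%/8⌋ = $3,271. Book value $17,665.
Year 6: ⌊$17,665 × 125%/8⌋ = $2,760. Book value $14,905.
Year 7: ⌊$14,905 × 125%/8⌋ = $2,328. Book value $12,577.
Year 8 (final): $12,577 − $2,400 = $10,177. Book value $2,400.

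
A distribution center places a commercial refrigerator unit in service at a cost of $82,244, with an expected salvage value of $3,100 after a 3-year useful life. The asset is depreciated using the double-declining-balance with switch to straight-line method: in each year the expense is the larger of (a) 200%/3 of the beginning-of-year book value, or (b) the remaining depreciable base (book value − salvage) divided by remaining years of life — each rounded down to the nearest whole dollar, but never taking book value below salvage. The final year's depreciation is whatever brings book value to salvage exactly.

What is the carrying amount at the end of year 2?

Depreciable base = $82,244 − $3,100 = $79,144.
Year 1: DB = ⌊$82,244 × 200%/3⌋ = $54,829; SL = ⌊$79,144/3⌋ = $26,381 → take DB $54,829. Book value $27,415.
Year 2: DB = ⌊$27,415 × 200%/3⌋ = $18,276; SL = ⌊$24,315/2⌋ = $12,157 → take DB $18,276. Book value $9,139.

$9,139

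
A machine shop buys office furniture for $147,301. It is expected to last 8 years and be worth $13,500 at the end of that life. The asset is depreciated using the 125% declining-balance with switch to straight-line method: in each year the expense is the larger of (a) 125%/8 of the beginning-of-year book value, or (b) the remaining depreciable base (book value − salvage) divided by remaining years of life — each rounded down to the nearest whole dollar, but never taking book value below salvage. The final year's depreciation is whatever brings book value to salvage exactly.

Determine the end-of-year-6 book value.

Depreciable base = $147,301 − $13,500 = $133,801.
Year 1: DB = ⌊$147,301 × 125%/8⌋ = $23,015; SL = ⌊$133,801/8⌋ = $16,725 → take DB $23,015. Book value $124,286.
Year 2: DB = ⌊$124,286 × 125%/8⌋ = $19,419; SL = ⌊$110,786/7⌋ = $15,826 → take DB $19,419. Book value $104,867.
Year 3: DB = ⌊$104,867 × 125%/8⌋ = $16,385; SL = ⌊$91,367/6⌋ = $15,227 → take DB $16,385. Book value $88,482.
Year 4: DB = ⌊$88,482 × 125%/8⌋ = $13,825; SL = ⌊$74,982/5⌋ = $14,996 → take SL $14,996. Book value $73,486.
Year 5: DB = ⌊$73,486 × 125%/8⌋ = $11,482; SL = ⌊$59,986/4⌋ = $14,996 → take SL $14,996. Book value $58,490.
Year 6: DB = ⌊$58,490 × 125%/8⌋ = $9,139; SL = ⌊$44,990/3⌋ = $14,996 → take SL $14,996. Book value $43,494.

$43,494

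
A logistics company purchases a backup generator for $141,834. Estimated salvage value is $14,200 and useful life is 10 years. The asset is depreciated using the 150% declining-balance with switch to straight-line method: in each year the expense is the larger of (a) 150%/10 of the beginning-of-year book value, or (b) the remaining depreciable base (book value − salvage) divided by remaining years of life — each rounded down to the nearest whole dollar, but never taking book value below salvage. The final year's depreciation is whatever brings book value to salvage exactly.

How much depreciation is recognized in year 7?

Depreciable base = $141,834 − $14,200 = $127,634.
Year 1: DB = ⌊$141,834 × 150%/10⌋ = $21,275; SL = ⌊$127,634/10⌋ = $12,763 → take DB $21,275. Book value $120,559.
Year 2: DB = ⌊$120,559 × 150%/10⌋ = $18,083; SL = ⌊$106,359/9⌋ = $11,817 → take DB $18,083. Book value $102,476.
Year 3: DB = ⌊$102,476 × 150%/10⌋ = $15,371; SL = ⌊$88,276/8⌋ = $11,034 → take DB $15,371. Book value $87,105.
Year 4: DB = ⌊$87,105 × 150%/10⌋ = $13,065; SL = ⌊$72,905/7⌋ = $10,415 → take DB $13,065. Book value $74,040.
Year 5: DB = ⌊$74,040 × 150%/10⌋ = $11,106; SL = ⌊$59,840/6⌋ = $9,973 → take DB $11,106. Book value $62,934.
Year 6: DB = ⌊$62,934 × 150%/10⌋ = $9,440; SL = ⌊$48,734/5⌋ = $9,746 → take SL $9,746. Book value $53,188.
Year 7: DB = ⌊$53,188 × 150%/10⌋ = $7,978; SL = ⌊$38,988/4⌋ = $9,747 → take SL $9,747. Book value $43,441.

$9,747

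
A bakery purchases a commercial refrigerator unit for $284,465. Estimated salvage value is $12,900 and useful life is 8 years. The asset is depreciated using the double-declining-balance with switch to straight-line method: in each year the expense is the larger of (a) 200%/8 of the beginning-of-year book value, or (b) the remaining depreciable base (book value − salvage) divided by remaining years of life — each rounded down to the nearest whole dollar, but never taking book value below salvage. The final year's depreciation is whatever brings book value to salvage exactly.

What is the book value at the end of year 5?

Depreciable base = $284,465 − $12,900 = $271,565.
Year 1: DB = ⌊$284,465 × 200%/8⌋ = $71,116; SL = ⌊$271,565/8⌋ = $33,945 → take DB $71,116. Book value $213,349.
Year 2: DB = ⌊$213,349 × 200%/8⌋ = $53,337; SL = ⌊$200,449/7⌋ = $28,635 → take DB $53,337. Book value $160,012.
Year 3: DB = ⌊$160,012 × 200%/8⌋ = $40,003; SL = ⌊$147,112/6⌋ = $24,518 → take DB $40,003. Book value $120,009.
Year 4: DB = ⌊$120,009 × 200%/8⌋ = $30,002; SL = ⌊$107,109/5⌋ = $21,421 → take DB $30,002. Book value $90,007.
Year 5: DB = ⌊$90,007 × 200%/8⌋ = $22,501; SL = ⌊$77,107/4⌋ = $19,276 → take DB $22,501. Book value $67,506.

$67,506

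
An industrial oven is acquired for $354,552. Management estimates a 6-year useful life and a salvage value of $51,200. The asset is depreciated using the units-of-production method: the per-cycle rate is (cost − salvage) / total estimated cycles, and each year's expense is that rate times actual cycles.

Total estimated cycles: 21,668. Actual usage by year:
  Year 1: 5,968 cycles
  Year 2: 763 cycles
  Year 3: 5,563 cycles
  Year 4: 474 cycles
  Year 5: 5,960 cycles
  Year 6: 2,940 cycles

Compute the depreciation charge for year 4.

$6,636

Depreciable base = $354,552 − $51,200 = $303,352.
Rate = $303,352 / 21,668 cycles = $14 per cycle.
Year 1: 5,968 × $14 = $83,552. Book value $271,000.
Year 2: 763 × $14 = $10,682. Book value $260,318.
Year 3: 5,563 × $14 = $77,882. Book value $182,436.
Year 4: 474 × $14 = $6,636. Book value $175,800.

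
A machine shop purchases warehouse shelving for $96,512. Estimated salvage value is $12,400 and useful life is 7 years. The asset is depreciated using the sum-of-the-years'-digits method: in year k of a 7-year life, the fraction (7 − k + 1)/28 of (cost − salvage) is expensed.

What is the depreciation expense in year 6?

Depreciable base = $96,512 − $12,400 = $84,112.
Sum of the years' digits = 7+6+5+4+3+2+1 = 28.
Year 1: $84,112 × 7/28 = $21,028. Book value $75,484.
Year 2: $84,112 × 6/28 = $18,024. Book value $57,460.
Year 3: $84,112 × 5/28 = $15,020. Book value $42,440.
Year 4: $84,112 × 4/28 = $12,016. Book value $30,424.
Year 5: $84,112 × 3/28 = $9,012. Book value $21,412.
Year 6: $84,112 × 2/28 = $6,008. Book value $15,404.

$6,008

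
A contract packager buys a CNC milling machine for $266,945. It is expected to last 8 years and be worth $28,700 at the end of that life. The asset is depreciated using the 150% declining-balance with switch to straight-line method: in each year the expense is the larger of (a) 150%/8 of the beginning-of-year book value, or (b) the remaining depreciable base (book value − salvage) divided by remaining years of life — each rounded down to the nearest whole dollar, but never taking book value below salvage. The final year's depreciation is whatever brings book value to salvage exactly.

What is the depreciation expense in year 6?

Depreciable base = $266,945 − $28,700 = $238,245.
Year 1: DB = ⌊$266,945 × 150%/8⌋ = $50,052; SL = ⌊$238,245/8⌋ = $29,780 → take DB $50,052. Book value $216,893.
Year 2: DB = ⌊$216,893 × 150%/8⌋ = $40,667; SL = ⌊$188,193/7⌋ = $26,884 → take DB $40,667. Book value $176,226.
Year 3: DB = ⌊$176,226 × 150%/8⌋ = $33,042; SL = ⌊$147,526/6⌋ = $24,587 → take DB $33,042. Book value $143,184.
Year 4: DB = ⌊$143,184 × 150%/8⌋ = $26,847; SL = ⌊$114,484/5⌋ = $22,896 → take DB $26,847. Book value $116,337.
Year 5: DB = ⌊$116,337 × 150%/8⌋ = $21,813; SL = ⌊$87,637/4⌋ = $21,909 → take SL $21,909. Book value $94,428.
Year 6: DB = ⌊$94,428 × 150%/8⌋ = $17,705; SL = ⌊$65,728/3⌋ = $21,909 → take SL $21,909. Book value $72,519.

$21,909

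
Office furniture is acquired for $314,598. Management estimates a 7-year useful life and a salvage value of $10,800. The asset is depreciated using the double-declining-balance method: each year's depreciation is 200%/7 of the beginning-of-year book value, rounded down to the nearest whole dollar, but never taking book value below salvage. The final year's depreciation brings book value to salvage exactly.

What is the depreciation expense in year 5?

Depreciable base = $314,598 − $10,800 = $303,798.
Year 1: ⌊$314,598 × 200%/7⌋ = $89,885. Book value $224,713.
Year 2: ⌊$224,713 × 200%/7⌋ = $64,203. Book value $160,510.
Year 3: ⌊$160,510 × 200%/7⌋ = $45,860. Book value $114,650.
Year 4: ⌊$114,650 × 200%/7⌋ = $32,757. Book value $81,893.
Year 5: ⌊$81,893 × 200%/7⌋ = $23,398. Book value $58,495.

$23,398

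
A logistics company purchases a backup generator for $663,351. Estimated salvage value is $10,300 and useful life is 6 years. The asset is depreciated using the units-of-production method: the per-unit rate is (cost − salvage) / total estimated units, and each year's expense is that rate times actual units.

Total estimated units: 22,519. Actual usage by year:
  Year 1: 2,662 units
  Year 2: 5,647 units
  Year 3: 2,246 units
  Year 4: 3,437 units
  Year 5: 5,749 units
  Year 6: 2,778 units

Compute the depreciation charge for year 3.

Depreciable base = $663,351 − $10,300 = $653,051.
Rate = $653,051 / 22,519 units = $29 per unit.
Year 1: 2,662 × $29 = $77,198. Book value $586,153.
Year 2: 5,647 × $29 = $163,763. Book value $422,390.
Year 3: 2,246 × $29 = $65,134. Book value $357,256.

$65,134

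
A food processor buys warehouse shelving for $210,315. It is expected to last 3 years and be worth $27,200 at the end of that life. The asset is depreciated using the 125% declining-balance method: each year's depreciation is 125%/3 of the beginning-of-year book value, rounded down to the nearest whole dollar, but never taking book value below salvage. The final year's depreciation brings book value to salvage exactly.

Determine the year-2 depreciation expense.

Depreciable base = $210,315 − $27,200 = $183,115.
Year 1: ⌊$210,315 × 125%/3⌋ = $87,631. Book value $122,684.
Year 2: ⌊$122,684 × 125%/3⌋ = $51,118. Book value $71,566.

$51,118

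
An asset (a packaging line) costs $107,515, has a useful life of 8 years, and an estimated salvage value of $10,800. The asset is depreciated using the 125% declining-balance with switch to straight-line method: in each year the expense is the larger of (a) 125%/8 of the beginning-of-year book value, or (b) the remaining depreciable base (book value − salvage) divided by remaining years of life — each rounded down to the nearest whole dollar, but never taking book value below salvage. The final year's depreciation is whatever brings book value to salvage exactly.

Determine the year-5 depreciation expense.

Depreciable base = $107,515 − $10,800 = $96,715.
Year 1: DB = ⌊$107,515 × 125%/8⌋ = $16,799; SL = ⌊$96,715/8⌋ = $12,089 → take DB $16,799. Book value $90,716.
Year 2: DB = ⌊$90,716 × 125%/8⌋ = $14,174; SL = ⌊$79,916/7⌋ = $11,416 → take DB $14,174. Book value $76,542.
Year 3: DB = ⌊$76,542 × 125%/8⌋ = $11,959; SL = ⌊$65,742/6⌋ = $10,957 → take DB $11,959. Book value $64,583.
Year 4: DB = ⌊$64,583 × 125%/8⌋ = $10,091; SL = ⌊$53,783/5⌋ = $10,756 → take SL $10,756. Book value $53,827.
Year 5: DB = ⌊$53,827 × 125%/8⌋ = $8,410; SL = ⌊$43,027/4⌋ = $10,756 → take SL $10,756. Book value $43,071.

$10,756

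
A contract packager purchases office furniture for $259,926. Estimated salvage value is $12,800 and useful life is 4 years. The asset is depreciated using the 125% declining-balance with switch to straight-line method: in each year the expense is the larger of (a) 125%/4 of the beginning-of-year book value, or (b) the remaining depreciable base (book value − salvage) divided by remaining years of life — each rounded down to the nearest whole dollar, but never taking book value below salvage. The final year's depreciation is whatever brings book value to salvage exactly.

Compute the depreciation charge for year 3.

$55,028

Depreciable base = $259,926 − $12,800 = $247,126.
Year 1: DB = ⌊$259,926 × 125%/4⌋ = $81,226; SL = ⌊$247,126/4⌋ = $61,781 → take DB $81,226. Book value $178,700.
Year 2: DB = ⌊$178,700 × 125%/4⌋ = $55,843; SL = ⌊$165,900/3⌋ = $55,300 → take DB $55,843. Book value $122,857.
Year 3: DB = ⌊$122,857 × 125%/4⌋ = $38,392; SL = ⌊$110,057/2⌋ = $55,028 → take SL $55,028. Book value $67,829.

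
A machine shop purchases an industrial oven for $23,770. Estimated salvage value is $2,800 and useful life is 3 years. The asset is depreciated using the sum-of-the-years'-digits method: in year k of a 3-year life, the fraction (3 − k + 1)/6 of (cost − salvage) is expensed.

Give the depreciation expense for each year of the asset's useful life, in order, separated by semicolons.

Depreciable base = $23,770 − $2,800 = $20,970.
Sum of the years' digits = 3+2+1 = 6.
Year 1: $20,970 × 3/6 = $10,485. Book value $13,285.
Year 2: $20,970 × 2/6 = $6,990. Book value $6,295.
Year 3: $20,970 × 1/6 = $3,495. Book value $2,800.

$10,485; $6,990; $3,495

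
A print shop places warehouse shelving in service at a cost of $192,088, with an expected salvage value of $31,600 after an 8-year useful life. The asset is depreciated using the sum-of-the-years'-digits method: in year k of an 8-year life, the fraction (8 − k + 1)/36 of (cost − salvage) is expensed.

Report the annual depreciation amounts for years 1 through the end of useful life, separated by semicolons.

Depreciable base = $192,088 − $31,600 = $160,488.
Sum of the years' digits = 8+7+6+5+4+3+2+1 = 36.
Year 1: $160,488 × 8/36 = $35,664. Book value $156,424.
Year 2: $160,488 × 7/36 = $31,206. Book value $125,218.
Year 3: $160,488 × 6/36 = $26,748. Book value $98,470.
Year 4: $160,488 × 5/36 = $22,290. Book value $76,180.
Year 5: $160,488 × 4/36 = $17,832. Book value $58,348.
Year 6: $160,488 × 3/36 = $13,374. Book value $44,974.
Year 7: $160,488 × 2/36 = $8,916. Book value $36,058.
Year 8: $160,488 × 1/36 = $4,458. Book value $31,600.

$35,664; $31,206; $26,748; $22,290; $17,832; $13,374; $8,916; $4,458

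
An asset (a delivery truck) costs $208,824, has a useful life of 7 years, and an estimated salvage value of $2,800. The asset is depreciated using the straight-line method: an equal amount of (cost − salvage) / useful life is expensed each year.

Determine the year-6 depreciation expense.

$29,432

Depreciable base = $208,824 − $2,800 = $206,024.
Annual expense = $206,024 / 7 = $29,432.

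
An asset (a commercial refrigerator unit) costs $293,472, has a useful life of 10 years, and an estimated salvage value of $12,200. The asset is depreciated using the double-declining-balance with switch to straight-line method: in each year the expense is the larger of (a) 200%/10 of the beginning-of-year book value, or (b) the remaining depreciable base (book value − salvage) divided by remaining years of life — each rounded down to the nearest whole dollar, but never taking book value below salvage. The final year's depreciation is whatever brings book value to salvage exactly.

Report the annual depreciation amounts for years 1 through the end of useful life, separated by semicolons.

Depreciable base = $293,472 − $12,200 = $281,272.
Year 1: DB = ⌊$293,472 × 200%/10⌋ = $58,694; SL = ⌊$281,272/10⌋ = $28,127 → take DB $58,694. Book value $234,778.
Year 2: DB = ⌊$234,778 × 200%/10⌋ = $46,955; SL = ⌊$222,578/9⌋ = $24,730 → take DB $46,955. Book value $187,823.
Year 3: DB = ⌊$187,823 × 200%/10⌋ = $37,564; SL = ⌊$175,623/8⌋ = $21,952 → take DB $37,564. Book value $150,259.
Year 4: DB = ⌊$150,259 × 200%/10⌋ = $30,051; SL = ⌊$138,059/7⌋ = $19,722 → take DB $30,051. Book value $120,208.
Year 5: DB = ⌊$120,208 × 200%/10⌋ = $24,041; SL = ⌊$108,008/6⌋ = $18,001 → take DB $24,041. Book value $96,167.
Year 6: DB = ⌊$96,167 × 200%/10⌋ = $19,233; SL = ⌊$83,967/5⌋ = $16,793 → take DB $19,233. Book value $76,934.
Year 7: DB = ⌊$76,934 × 200%/10⌋ = $15,386; SL = ⌊$64,734/4⌋ = $16,183 → take SL $16,183. Book value $60,751.
Year 8: DB = ⌊$60,751 × 200%/10⌋ = $12,150; SL = ⌊$48,551/3⌋ = $16,183 → take SL $16,183. Book value $44,568.
Year 9: DB = ⌊$44,568 × 200%/10⌋ = $8,913; SL = ⌊$32,368/2⌋ = $16,184 → take SL $16,184. Book value $28,384.
Year 10 (final): $28,384 − $12,200 = $16,184. Book value $12,200.

$58,694; $46,955; $37,564; $30,051; $24,041; $19,233; $16,183; $16,183; $16,184; $16,184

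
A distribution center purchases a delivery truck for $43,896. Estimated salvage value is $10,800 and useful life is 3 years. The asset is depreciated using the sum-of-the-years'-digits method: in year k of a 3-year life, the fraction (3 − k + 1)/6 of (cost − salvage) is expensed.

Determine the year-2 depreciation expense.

$11,032

Depreciable base = $43,896 − $10,800 = $33,096.
Sum of the years' digits = 3+2+1 = 6.
Year 1: $33,096 × 3/6 = $16,548. Book value $27,348.
Year 2: $33,096 × 2/6 = $11,032. Book value $16,316.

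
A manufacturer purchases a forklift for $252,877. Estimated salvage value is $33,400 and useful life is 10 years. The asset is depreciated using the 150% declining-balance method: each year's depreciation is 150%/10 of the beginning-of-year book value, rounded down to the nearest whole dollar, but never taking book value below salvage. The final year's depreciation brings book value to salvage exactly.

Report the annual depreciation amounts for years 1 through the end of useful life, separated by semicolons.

Depreciable base = $252,877 − $33,400 = $219,477.
Year 1: ⌊$252,877 × 150%/10⌋ = $37,931. Book value $214,946.
Year 2: ⌊$214,946 × 150%/10⌋ = $32,241. Book value $182,705.
Year 3: ⌊$182,705 × 150%/10⌋ = $27,405. Book value $155,300.
Year 4: ⌊$155,300 × 150%/10⌋ = $23,295. Book value $132,005.
Year 5: ⌊$132,005 × 150%/10⌋ = $19,800. Book value $112,205.
Year 6: ⌊$112,205 × 150%/10⌋ = $16,830. Book value $95,375.
Year 7: ⌊$95,375 × 150%/10⌋ = $14,306. Book value $81,069.
Year 8: ⌊$81,069 × 150%/10⌋ = $12,160. Book value $68,909.
Year 9: ⌊$68,909 × 150%/10⌋ = $10,336. Book value $58,573.
Year 10 (final): $58,573 − $33,400 = $25,173. Book value $33,400.

$37,931; $32,241; $27,405; $23,295; $19,800; $16,830; $14,306; $12,160; $10,336; $25,173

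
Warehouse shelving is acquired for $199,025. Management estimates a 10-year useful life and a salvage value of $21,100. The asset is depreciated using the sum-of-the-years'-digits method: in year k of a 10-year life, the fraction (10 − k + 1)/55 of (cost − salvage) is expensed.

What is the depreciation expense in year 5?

$19,410

Depreciable base = $199,025 − $21,100 = $177,925.
Sum of the years' digits = 10+9+8+7+6+5+4+3+2+1 = 55.
Year 1: $177,925 × 10/55 = $32,350. Book value $166,675.
Year 2: $177,925 × 9/55 = $29,115. Book value $137,560.
Year 3: $177,925 × 8/55 = $25,880. Book value $111,680.
Year 4: $177,925 × 7/55 = $22,645. Book value $89,035.
Year 5: $177,925 × 6/55 = $19,410. Book value $69,625.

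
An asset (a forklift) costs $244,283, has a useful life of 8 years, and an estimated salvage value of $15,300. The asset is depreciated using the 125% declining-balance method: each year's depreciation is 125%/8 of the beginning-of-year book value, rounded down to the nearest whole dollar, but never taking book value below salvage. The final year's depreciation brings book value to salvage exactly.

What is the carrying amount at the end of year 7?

$74,370

Depreciable base = $244,283 − $15,300 = $228,983.
Year 1: ⌊$244,283 × 125%/8⌋ = $38,169. Book value $206,114.
Year 2: ⌊$206,114 × 125%/8⌋ = $32,205. Book value $173,909.
Year 3: ⌊$173,909 × 125%/8⌋ = $27,173. Book value $146,736.
Year 4: ⌊$146,736 × 125%/8⌋ = $22,927. Book value $123,809.
Year 5: ⌊$123,809 × 125%/8⌋ = $19,345. Book value $104,464.
Year 6: ⌊$104,464 × 125%/8⌋ = $16,322. Book value $88,142.
Year 7: ⌊$88,142 × 125%/8⌋ = $13,772. Book value $74,370.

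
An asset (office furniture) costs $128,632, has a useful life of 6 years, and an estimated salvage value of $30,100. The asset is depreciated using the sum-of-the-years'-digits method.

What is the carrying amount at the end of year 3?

$58,252

Depreciable base = $128,632 − $30,100 = $98,532.
Sum of the years' digits = 6+5+4+3+2+1 = 21.
Year 1: $98,532 × 6/21 = $28,152. Book value $100,480.
Year 2: $98,532 × 5/21 = $23,460. Book value $77,020.
Year 3: $98,532 × 4/21 = $18,768. Book value $58,252.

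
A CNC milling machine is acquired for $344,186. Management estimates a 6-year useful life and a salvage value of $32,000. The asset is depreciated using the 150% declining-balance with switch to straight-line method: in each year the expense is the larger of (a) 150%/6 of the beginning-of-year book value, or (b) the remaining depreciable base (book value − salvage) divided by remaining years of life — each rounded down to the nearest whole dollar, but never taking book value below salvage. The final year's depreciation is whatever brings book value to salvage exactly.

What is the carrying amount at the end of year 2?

$193,605

Depreciable base = $344,186 − $32,000 = $312,186.
Year 1: DB = ⌊$344,186 × 150%/6⌋ = $86,046; SL = ⌊$312,186/6⌋ = $52,031 → take DB $86,046. Book value $258,140.
Year 2: DB = ⌊$258,140 × 150%/6⌋ = $64,535; SL = ⌊$226,140/5⌋ = $45,228 → take DB $64,535. Book value $193,605.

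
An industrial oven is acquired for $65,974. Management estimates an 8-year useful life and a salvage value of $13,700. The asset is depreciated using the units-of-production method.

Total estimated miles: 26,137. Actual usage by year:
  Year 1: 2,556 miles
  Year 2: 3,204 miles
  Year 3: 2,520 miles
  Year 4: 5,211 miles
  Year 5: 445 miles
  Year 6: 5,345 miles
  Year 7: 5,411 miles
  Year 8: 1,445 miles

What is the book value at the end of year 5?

$38,102

Depreciable base = $65,974 − $13,700 = $52,274.
Rate = $52,274 / 26,137 miles = $2 per mile.
Year 1: 2,556 × $2 = $5,112. Book value $60,862.
Year 2: 3,204 × $2 = $6,408. Book value $54,454.
Year 3: 2,520 × $2 = $5,040. Book value $49,414.
Year 4: 5,211 × $2 = $10,422. Book value $38,992.
Year 5: 445 × $2 = $890. Book value $38,102.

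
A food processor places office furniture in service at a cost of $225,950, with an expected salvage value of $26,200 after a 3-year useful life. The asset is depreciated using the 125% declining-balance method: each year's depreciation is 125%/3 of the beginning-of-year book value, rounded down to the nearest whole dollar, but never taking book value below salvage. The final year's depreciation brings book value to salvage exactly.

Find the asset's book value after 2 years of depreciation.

$76,887

Depreciable base = $225,950 − $26,200 = $199,750.
Year 1: ⌊$225,950 × 125%/3⌋ = $94,145. Book value $131,805.
Year 2: ⌊$131,805 × 125%/3⌋ = $54,918. Book value $76,887.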